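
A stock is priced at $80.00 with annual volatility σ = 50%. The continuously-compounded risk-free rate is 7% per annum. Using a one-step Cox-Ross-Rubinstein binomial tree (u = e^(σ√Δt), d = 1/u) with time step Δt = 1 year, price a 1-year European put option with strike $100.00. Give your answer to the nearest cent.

CRR parameters: u = e^(σ√Δt) = e^(0.5·√1) = 1.6487, d = 1/u = 0.6065
Per-period rate: rΔt = 0.07·1 = 0.07, so R = e^0.07 = 1.0725
Risk-neutral probability p = (e^0.07 − 0.6065)/(1.6487 − 0.6065) = 0.4660/1.0422 = 0.4471
Terminal stock prices: S_u = 131.9, S_d = 48.52
Terminal payoffs (K − S): max(-31.9, 0) = 0, max(51.48, 0) = 51.48
Node 0 (S = 80): V_0 = e^(−0.07)·[0.4471·0.0000 + 0.5529·51.4775] = 26.5371

$26.54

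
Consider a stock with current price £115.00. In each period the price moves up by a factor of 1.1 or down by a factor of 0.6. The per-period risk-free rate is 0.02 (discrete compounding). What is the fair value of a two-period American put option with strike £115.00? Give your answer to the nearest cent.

Risk-neutral probability p = (1 + 0.02 − 0.6)/(1.1 − 0.6) = 0.4200/0.5000 = 0.8400
Terminal stock prices: S_uu = 139.2, S_ud = 75.9, S_dd = 41.4
Terminal payoffs (K − S): max(-24.15, 0) = 0, max(39.1, 0) = 39.1, max(73.6, 0) = 73.6
Node u (S = 126.5): continuation = 1/1.02·[0.8400·0.0000 + 0.1600·39.1000] = 6.1333; exercise value = 0.0000 ≤ continuation, so V_u = 6.1333
Node d (S = 69): continuation = 1/1.02·[0.8400·39.1000 + 0.1600·73.6000] = 43.7451; exercise value = 46.0000 > continuation, so V_d = 46.0000 (exercise)
Node 0 (S = 115): continuation = 1/1.02·[0.8400·6.1333 + 0.1600·46.0000] = 12.2667; exercise value = 0.0000 ≤ continuation, so V_0 = 12.2667

£12.27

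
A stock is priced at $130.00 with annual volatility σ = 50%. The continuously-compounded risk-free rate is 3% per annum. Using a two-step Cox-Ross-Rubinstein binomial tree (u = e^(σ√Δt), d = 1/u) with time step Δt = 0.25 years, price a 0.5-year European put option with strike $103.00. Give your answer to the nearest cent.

CRR parameters: u = e^(σ√Δt) = e^(0.5·√0.25) = 1.2840, d = 1/u = 0.7788
Per-period rate: rΔt = 0.03·0.25 = 0.0075, so R = e^0.0075 = 1.0075
Risk-neutral probability p = (e^0.0075 − 0.7788)/(1.2840 − 0.7788) = 0.2287/0.5052 = 0.4527
Terminal stock prices: S_uu = 214.3, S_ud = 130, S_dd = 78.85
Terminal payoffs (K − S): max(-111.3, 0) = 0, max(-27, 0) = 0, max(24.15, 0) = 24.15
Node u (S = 166.9): V_u = e^(−0.0075)·[0.4527·0.0000 + 0.5473·0.0000] = 0.0000
Node d (S = 101.2): V_d = e^(−0.0075)·[0.4527·0.0000 + 0.5473·24.1510] = 13.1185
Node 0 (S = 130): V_0 = e^(−0.0075)·[0.4527·0.0000 + 0.5473·13.1185] = 7.1258

$7.13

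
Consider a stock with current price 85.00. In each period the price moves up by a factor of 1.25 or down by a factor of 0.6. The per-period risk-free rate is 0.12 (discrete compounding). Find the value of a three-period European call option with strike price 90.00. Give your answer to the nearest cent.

27.70

Risk-neutral probability p = (1 + 0.12 − 0.6)/(1.25 − 0.6) = 0.5200/0.6500 = 0.8000
Terminal stock prices: S_uuu = 166, S_uud = 79.69, S_udd = 38.25, S_ddd = 18.36
Terminal payoffs (S − K): max(76.02, 0) = 76.02, max(-10.31, 0) = 0, max(-51.75, 0) = 0, max(-71.64, 0) = 0
Node uu (S = 132.8): V_uu = 1/1.12·[0.8000·76.0156 + 0.2000·0.0000] = 54.2969
Node ud (S = 63.75): V_ud = 1/1.12·[0.8000·0.0000 + 0.2000·0.0000] = 0.0000
Node dd (S = 30.6): V_dd = 1/1.12·[0.8000·0.0000 + 0.2000·0.0000] = 0.0000
Node u (S = 106.2): V_u = 1/1.12·[0.8000·54.2969 + 0.2000·0.0000] = 38.7835
Node d (S = 51): V_d = 1/1.12·[0.8000·0.0000 + 0.2000·0.0000] = 0.0000
Node 0 (S = 85): V_0 = 1/1.12·[0.8000·38.7835 + 0.2000·0.0000] = 27.7025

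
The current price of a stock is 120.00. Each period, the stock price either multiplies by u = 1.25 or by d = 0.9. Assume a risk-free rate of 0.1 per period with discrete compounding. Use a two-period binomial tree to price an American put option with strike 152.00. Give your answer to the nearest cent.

32.00

Risk-neutral probability p = (1 + 0.1 − 0.9)/(1.25 − 0.9) = 0.2000/0.3500 = 0.5714
Terminal stock prices: S_uu = 187.5, S_ud = 135, S_dd = 97.2
Terminal payoffs (K − S): max(-35.5, 0) = 0, max(17, 0) = 17, max(54.8, 0) = 54.8
Node u (S = 150): continuation = 1/1.1·[0.5714·0.0000 + 0.4286·17.0000] = 6.6234; exercise value = 2.0000 ≤ continuation, so V_u = 6.6234
Node d (S = 108): continuation = 1/1.1·[0.5714·17.0000 + 0.4286·54.8000] = 30.1818; exercise value = 44.0000 > continuation, so V_d = 44.0000 (exercise)
Node 0 (S = 120): continuation = 1/1.1·[0.5714·6.6234 + 0.4286·44.0000] = 20.5836; exercise value = 32.0000 > continuation, so V_0 = 32.0000 (exercise)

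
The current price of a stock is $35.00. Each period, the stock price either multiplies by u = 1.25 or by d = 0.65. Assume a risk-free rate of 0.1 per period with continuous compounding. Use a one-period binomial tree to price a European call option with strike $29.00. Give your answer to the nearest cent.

Risk-neutral probability p = (e^0.1 − 0.65)/(1.25 − 0.65) = 0.4552/0.6000 = 0.7586
Terminal stock prices: S_u = 43.75, S_d = 22.75
Terminal payoffs (S − K): max(14.75, 0) = 14.75, max(-6.25, 0) = 0
Node 0 (S = 35): V_0 = e^(−0.1)·[0.7586·14.7500 + 0.2414·0.0000] = 10.1248

$10.12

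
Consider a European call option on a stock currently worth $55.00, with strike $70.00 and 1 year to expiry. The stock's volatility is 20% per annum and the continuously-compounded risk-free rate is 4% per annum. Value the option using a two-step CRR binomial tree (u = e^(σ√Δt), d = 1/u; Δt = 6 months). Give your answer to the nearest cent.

$0.82

CRR parameters: u = e^(σ√Δt) = e^(0.2·√0.5) = 1.1519, d = 1/u = 0.8681
Per-period rate: rΔt = 0.04·0.5 = 0.02, so R = e^0.02 = 1.0202
Risk-neutral probability p = (e^0.02 − 0.8681)/(1.1519 − 0.8681) = 0.1521/0.2838 = 0.5359
Terminal stock prices: S_uu = 72.98, S_ud = 55, S_dd = 41.45
Terminal payoffs (S − K): max(2.979, 0) = 2.979, max(-15, 0) = 0, max(-28.55, 0) = 0
Node u (S = 63.36): V_u = e^(−0.02)·[0.5359·2.9793 + 0.4641·0.0000] = 1.5650
Node d (S = 47.75): V_d = e^(−0.02)·[0.5359·0.0000 + 0.4641·0.0000] = 0.0000
Node 0 (S = 55): V_0 = e^(−0.02)·[0.5359·1.5650 + 0.4641·0.0000] = 0.8220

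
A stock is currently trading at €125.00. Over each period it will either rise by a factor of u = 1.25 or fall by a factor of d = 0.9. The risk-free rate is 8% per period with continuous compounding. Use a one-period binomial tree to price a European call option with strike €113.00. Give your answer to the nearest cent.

€20.91

Risk-neutral probability p = (e^0.08 − 0.9)/(1.25 − 0.9) = 0.1833/0.3500 = 0.5237
Terminal stock prices: S_u = 156.2, S_d = 112.5
Terminal payoffs (S − K): max(43.25, 0) = 43.25, max(-0.5, 0) = 0
Node 0 (S = 125): V_0 = e^(−0.08)·[0.5237·43.2500 + 0.4763·0.0000] = 20.9077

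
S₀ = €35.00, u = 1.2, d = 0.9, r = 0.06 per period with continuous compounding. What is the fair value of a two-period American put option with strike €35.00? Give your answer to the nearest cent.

Risk-neutral probability p = (e^0.06 − 0.9)/(1.2 − 0.9) = 0.1618/0.3000 = 0.5395
Terminal stock prices: S_uu = 50.4, S_ud = 37.8, S_dd = 28.35
Terminal payoffs (K − S): max(-15.4, 0) = 0, max(-2.8, 0) = 0, max(6.65, 0) = 6.65
Node u (S = 42): continuation = e^(−0.06)·[0.5395·0.0000 + 0.4605·0.0000] = 0.0000; exercise value = 0.0000 ≤ continuation, so V_u = 0.0000
Node d (S = 31.5): continuation = e^(−0.06)·[0.5395·0.0000 + 0.4605·6.6500] = 2.8843; exercise value = 3.5000 > continuation, so V_d = 3.5000 (exercise)
Node 0 (S = 35): continuation = e^(−0.06)·[0.5395·0.0000 + 0.4605·3.5000] = 1.5180; exercise value = 0.0000 ≤ continuation, so V_0 = 1.5180

€1.52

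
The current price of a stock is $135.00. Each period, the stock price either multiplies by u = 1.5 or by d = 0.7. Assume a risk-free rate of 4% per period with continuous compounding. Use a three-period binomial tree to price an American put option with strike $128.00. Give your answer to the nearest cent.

Risk-neutral probability p = (e^0.04 − 0.7)/(1.5 − 0.7) = 0.3408/0.8000 = 0.4260
Terminal stock prices: S_uuu = 455.6, S_uud = 212.6, S_udd = 99.22, S_ddd = 46.3
Terminal payoffs (K − S): max(-327.6, 0) = 0, max(-84.62, 0) = 0, max(28.78, 0) = 28.78, max(81.7, 0) = 81.7
Node uu (S = 303.8): continuation = e^(−0.04)·[0.4260·0.0000 + 0.5740·0.0000] = 0.0000; exercise value = 0.0000 ≤ continuation, so V_uu = 0.0000
Node ud (S = 141.8): continuation = e^(−0.04)·[0.4260·0.0000 + 0.5740·28.7750] = 15.8688; exercise value = 0.0000 ≤ continuation, so V_ud = 15.8688
Node dd (S = 66.15): continuation = e^(−0.04)·[0.4260·28.7750 + 0.5740·81.6950] = 56.8310; exercise value = 61.8500 > continuation, so V_dd = 61.8500 (exercise)
Node u (S = 202.5): continuation = e^(−0.04)·[0.4260·0.0000 + 0.5740·15.8688] = 8.7514; exercise value = 0.0000 ≤ continuation, so V_u = 8.7514
Node d (S = 94.5): continuation = e^(−0.04)·[0.4260·15.8688 + 0.5740·61.8500] = 40.6043; exercise value = 33.5000 ≤ continuation, so V_d = 40.6043
Node 0 (S = 135): continuation = e^(−0.04)·[0.4260·8.7514 + 0.5740·40.6043] = 25.9745; exercise value = 0.0000 ≤ continuation, so V_0 = 25.9745

$25.97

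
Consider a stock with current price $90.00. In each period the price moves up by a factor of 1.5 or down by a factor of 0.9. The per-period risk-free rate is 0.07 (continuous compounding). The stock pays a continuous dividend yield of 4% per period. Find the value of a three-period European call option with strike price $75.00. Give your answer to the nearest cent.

Per-period risk-free factor R = e^0.07 = 1.0725; dividend-adjusted growth = e^(0.07−0.04) = 1.0305.
Risk-neutral probability p = (1.0305 − 0.9)/(1.5 − 0.9) = 0.1305/0.6000 = 0.2174
Terminal stock prices: S_uuu = 303.8, S_uud = 182.2, S_udd = 109.4, S_ddd = 65.61
Terminal payoffs (S − K): max(228.8, 0) = 228.8, max(107.2, 0) = 107.2, max(34.35, 0) = 34.35, max(-9.39, 0) = 0
Node uu (S = 202.5): V_uu = e^(−0.07)·[0.2174·228.7500 + 0.7826·107.2500] = 124.6303
Node ud (S = 121.5): V_ud = e^(−0.07)·[0.2174·107.2500 + 0.7826·34.3500] = 46.8064
Node dd (S = 72.9): V_dd = e^(−0.07)·[0.2174·34.3500 + 0.7826·0.0000] = 6.9636
Node u (S = 135): V_u = e^(−0.07)·[0.2174·124.6303 + 0.7826·46.8064] = 59.4188
Node d (S = 81): V_d = e^(−0.07)·[0.2174·46.8064 + 0.7826·6.9636] = 14.5699
Node 0 (S = 90): V_0 = e^(−0.07)·[0.2174·59.4188 + 0.7826·14.5699] = 22.6769

$22.68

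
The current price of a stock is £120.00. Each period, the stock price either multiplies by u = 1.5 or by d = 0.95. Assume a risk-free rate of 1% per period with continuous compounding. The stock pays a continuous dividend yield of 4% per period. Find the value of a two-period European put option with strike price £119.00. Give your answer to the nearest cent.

£9.72

Per-period risk-free factor R = e^0.01 = 1.0101; dividend-adjusted growth = e^(0.01−0.04) = 0.9704.
Risk-neutral probability p = (0.9704 − 0.95)/(1.5 − 0.95) = 0.0204/0.5500 = 0.0372
Terminal stock prices: S_uu = 270, S_ud = 171, S_dd = 108.3
Terminal payoffs (K − S): max(-151, 0) = 0, max(-52, 0) = 0, max(10.7, 0) = 10.7
Node u (S = 180): V_u = e^(−0.01)·[0.0372·0.0000 + 0.9628·0.0000] = 0.0000
Node d (S = 114): V_d = e^(−0.01)·[0.0372·0.0000 + 0.9628·10.7000] = 10.1997
Node 0 (S = 120): V_0 = e^(−0.01)·[0.0372·0.0000 + 0.9628·10.1997] = 9.7229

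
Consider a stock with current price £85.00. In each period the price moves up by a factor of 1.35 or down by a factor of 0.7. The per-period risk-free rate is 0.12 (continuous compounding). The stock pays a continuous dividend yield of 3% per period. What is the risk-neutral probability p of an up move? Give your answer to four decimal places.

Per-period risk-free factor R = e^0.12 = 1.1275; dividend-adjusted growth = e^(0.12−0.03) = 1.0942.
Risk-neutral probability p = (1.0942 − 0.7)/(1.35 − 0.7) = 0.3942/0.6500 = 0.6064

p = 0.6064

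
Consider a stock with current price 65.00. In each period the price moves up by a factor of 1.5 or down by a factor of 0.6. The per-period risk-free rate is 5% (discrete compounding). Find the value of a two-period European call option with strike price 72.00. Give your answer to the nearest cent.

Risk-neutral probability p = (1 + 0.05 − 0.6)/(1.5 − 0.6) = 0.4500/0.9000 = 0.5000
Terminal stock prices: S_uu = 146.2, S_ud = 58.5, S_dd = 23.4
Terminal payoffs (S − K): max(74.25, 0) = 74.25, max(-13.5, 0) = 0, max(-48.6, 0) = 0
Node u (S = 97.5): V_u = 1/1.05·[0.5000·74.2500 + 0.5000·0.0000] = 35.3571
Node d (S = 39): V_d = 1/1.05·[0.5000·0.0000 + 0.5000·0.0000] = 0.0000
Node 0 (S = 65): V_0 = 1/1.05·[0.5000·35.3571 + 0.5000·0.0000] = 16.8367

16.84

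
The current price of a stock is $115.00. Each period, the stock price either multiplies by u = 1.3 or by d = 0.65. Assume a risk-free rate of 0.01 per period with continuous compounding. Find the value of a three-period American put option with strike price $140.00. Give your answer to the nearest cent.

$41.01

Risk-neutral probability p = (e^0.01 − 0.65)/(1.3 − 0.65) = 0.3601/0.6500 = 0.5539
Terminal stock prices: S_uuu = 252.7, S_uud = 126.3, S_udd = 63.16, S_ddd = 31.58
Terminal payoffs (K − S): max(-112.7, 0) = 0, max(13.67, 0) = 13.67, max(76.84, 0) = 76.84, max(108.4, 0) = 108.4
Node uu (S = 194.4): continuation = e^(−0.01)·[0.5539·0.0000 + 0.4461·13.6725] = 6.0383; exercise value = 0.0000 ≤ continuation, so V_uu = 6.0383
Node ud (S = 97.17): continuation = e^(−0.01)·[0.5539·13.6725 + 0.4461·76.8362] = 41.4320; exercise value = 42.8250 > continuation, so V_ud = 42.8250 (exercise)
Node dd (S = 48.59): continuation = e^(−0.01)·[0.5539·76.8362 + 0.4461·108.4181] = 90.0195; exercise value = 91.4125 > continuation, so V_dd = 91.4125 (exercise)
Node u (S = 149.5): continuation = e^(−0.01)·[0.5539·6.0383 + 0.4461·42.8250] = 22.2246; exercise value = 0.0000 ≤ continuation, so V_u = 22.2246
Node d (S = 74.75): continuation = e^(−0.01)·[0.5539·42.8250 + 0.4461·91.4125] = 63.8570; exercise value = 65.2500 > continuation, so V_d = 65.2500 (exercise)
Node 0 (S = 115): continuation = e^(−0.01)·[0.5539·22.2246 + 0.4461·65.2500] = 41.0051; exercise value = 25.0000 ≤ continuation, so V_0 = 41.0051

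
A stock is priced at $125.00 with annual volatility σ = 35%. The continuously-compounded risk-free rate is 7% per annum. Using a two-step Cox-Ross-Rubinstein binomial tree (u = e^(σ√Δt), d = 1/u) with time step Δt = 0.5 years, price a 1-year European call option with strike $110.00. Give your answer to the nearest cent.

CRR parameters: u = e^(σ√Δt) = e^(0.35·√0.5) = 1.2808, d = 1/u = 0.7808
Per-period rate: rΔt = 0.07·0.5 = 0.035, so R = e^0.035 = 1.0356
Risk-neutral probability p = (e^0.035 − 0.7808)/(1.2808 − 0.7808) = 0.2549/0.5000 = 0.5097
Terminal stock prices: S_uu = 205.1, S_ud = 125, S_dd = 76.2
Terminal payoffs (S − K): max(95.06, 0) = 95.06, max(15, 0) = 15, max(-33.8, 0) = 0
Node u (S = 160.1): V_u = e^(−0.035)·[0.5097·95.0571 + 0.4903·15.0000] = 53.8838
Node d (S = 97.6): V_d = e^(−0.035)·[0.5097·15.0000 + 0.4903·0.0000] = 7.3822
Node 0 (S = 125): V_0 = e^(−0.035)·[0.5097·53.8838 + 0.4903·7.3822] = 30.0138

$30.01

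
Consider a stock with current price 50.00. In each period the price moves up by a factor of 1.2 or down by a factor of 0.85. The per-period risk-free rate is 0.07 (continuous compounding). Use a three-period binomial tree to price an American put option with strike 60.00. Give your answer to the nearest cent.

10.00

Risk-neutral probability p = (e^0.07 − 0.85)/(1.2 − 0.85) = 0.2225/0.3500 = 0.6357
Terminal stock prices: S_uuu = 86.4, S_uud = 61.2, S_udd = 43.35, S_ddd = 30.71
Terminal payoffs (K − S): max(-26.4, 0) = 0, max(-1.2, 0) = 0, max(16.65, 0) = 16.65, max(29.29, 0) = 29.29
Node uu (S = 72): continuation = e^(−0.07)·[0.6357·0.0000 + 0.3643·0.0000] = 0.0000; exercise value = 0.0000 ≤ continuation, so V_uu = 0.0000
Node ud (S = 51): continuation = e^(−0.07)·[0.6357·0.0000 + 0.3643·16.6500] = 5.6549; exercise value = 9.0000 > continuation, so V_ud = 9.0000 (exercise)
Node dd (S = 36.12): continuation = e^(−0.07)·[0.6357·16.6500 + 0.3643·29.2938] = 19.8186; exercise value = 23.8750 > continuation, so V_dd = 23.8750 (exercise)
Node u (S = 60): continuation = e^(−0.07)·[0.6357·0.0000 + 0.3643·9.0000] = 3.0567; exercise value = 0.0000 ≤ continuation, so V_u = 3.0567
Node d (S = 42.5): continuation = e^(−0.07)·[0.6357·9.0000 + 0.3643·23.8750] = 13.4436; exercise value = 17.5000 > continuation, so V_d = 17.5000 (exercise)
Node 0 (S = 50): continuation = e^(−0.07)·[0.6357·3.0567 + 0.3643·17.5000] = 7.7555; exercise value = 10.0000 > continuation, so V_0 = 10.0000 (exercise)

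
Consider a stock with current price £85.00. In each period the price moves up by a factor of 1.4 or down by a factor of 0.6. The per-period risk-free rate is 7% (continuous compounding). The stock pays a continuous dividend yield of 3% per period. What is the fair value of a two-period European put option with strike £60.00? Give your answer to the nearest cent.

£5.15

Per-period risk-free factor R = e^0.07 = 1.0725; dividend-adjusted growth = e^(0.07−0.03) = 1.0408.
Risk-neutral probability p = (1.0408 − 0.6)/(1.4 − 0.6) = 0.4408/0.8000 = 0.5510
Terminal stock prices: S_uu = 166.6, S_ud = 71.4, S_dd = 30.6
Terminal payoffs (K − S): max(-106.6, 0) = 0, max(-11.4, 0) = 0, max(29.4, 0) = 29.4
Node u (S = 119): V_u = e^(−0.07)·[0.5510·0.0000 + 0.4490·0.0000] = 0.0000
Node d (S = 51): V_d = e^(−0.07)·[0.5510·0.0000 + 0.4490·29.4000] = 12.3078
Node 0 (S = 85): V_0 = e^(−0.07)·[0.5510·0.0000 + 0.4490·12.3078] = 5.1524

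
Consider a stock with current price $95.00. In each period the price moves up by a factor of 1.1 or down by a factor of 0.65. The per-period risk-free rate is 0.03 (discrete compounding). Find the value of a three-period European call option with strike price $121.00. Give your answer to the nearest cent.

$3.00

Risk-neutral probability p = (1 + 0.03 − 0.65)/(1.1 − 0.65) = 0.3800/0.4500 = 0.8444
Terminal stock prices: S_uuu = 126.4, S_uud = 74.72, S_udd = 44.15, S_ddd = 26.09
Terminal payoffs (S − K): max(5.445, 0) = 5.445, max(-46.28, 0) = 0, max(-76.85, 0) = 0, max(-94.91, 0) = 0
Node uu (S = 115): V_uu = 1/1.03·[0.8444·5.4450 + 0.1556·0.0000] = 4.4641
Node ud (S = 67.93): V_ud = 1/1.03·[0.8444·0.0000 + 0.1556·0.0000] = 0.0000
Node dd (S = 40.14): V_dd = 1/1.03·[0.8444·0.0000 + 0.1556·0.0000] = 0.0000
Node u (S = 104.5): V_u = 1/1.03·[0.8444·4.4641 + 0.1556·0.0000] = 3.6599
Node d (S = 61.75): V_d = 1/1.03·[0.8444·0.0000 + 0.1556·0.0000] = 0.0000
Node 0 (S = 95): V_0 = 1/1.03·[0.8444·3.6599 + 0.1556·0.0000] = 3.0005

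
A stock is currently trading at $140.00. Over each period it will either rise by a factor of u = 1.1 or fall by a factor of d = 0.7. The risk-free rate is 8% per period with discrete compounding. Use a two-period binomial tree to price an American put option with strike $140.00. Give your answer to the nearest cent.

$3.26

Risk-neutral probability p = (1 + 0.08 − 0.7)/(1.1 − 0.7) = 0.3800/0.4000 = 0.9500
Terminal stock prices: S_uu = 169.4, S_ud = 107.8, S_dd = 68.6
Terminal payoffs (K − S): max(-29.4, 0) = 0, max(32.2, 0) = 32.2, max(71.4, 0) = 71.4
Node u (S = 154): continuation = 1/1.08·[0.9500·0.0000 + 0.0500·32.2000] = 1.4907; exercise value = 0.0000 ≤ continuation, so V_u = 1.4907
Node d (S = 98): continuation = 1/1.08·[0.9500·32.2000 + 0.0500·71.4000] = 31.6296; exercise value = 42.0000 > continuation, so V_d = 42.0000 (exercise)
Node 0 (S = 140): continuation = 1/1.08·[0.9500·1.4907 + 0.0500·42.0000] = 3.2557; exercise value = 0.0000 ≤ continuation, so V_0 = 3.2557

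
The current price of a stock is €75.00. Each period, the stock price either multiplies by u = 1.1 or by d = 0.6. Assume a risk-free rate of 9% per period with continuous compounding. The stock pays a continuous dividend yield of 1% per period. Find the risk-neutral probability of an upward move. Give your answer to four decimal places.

p = 0.9666

Per-period risk-free factor R = e^0.09 = 1.0942; dividend-adjusted growth = e^(0.09−0.01) = 1.0833.
Risk-neutral probability p = (1.0833 − 0.6)/(1.1 − 0.6) = 0.4833/0.5000 = 0.9666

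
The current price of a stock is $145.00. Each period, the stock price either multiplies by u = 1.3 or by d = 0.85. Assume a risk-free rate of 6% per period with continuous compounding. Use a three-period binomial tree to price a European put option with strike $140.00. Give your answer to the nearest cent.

$7.57

Risk-neutral probability p = (e^0.06 − 0.85)/(1.3 − 0.85) = 0.2118/0.4500 = 0.4707
Terminal stock prices: S_uuu = 318.6, S_uud = 208.3, S_udd = 136.2, S_ddd = 89.05
Terminal payoffs (K − S): max(-178.6, 0) = 0, max(-68.29, 0) = 0, max(3.809, 0) = 3.809, max(50.95, 0) = 50.95
Node uu (S = 245.1): V_uu = e^(−0.06)·[0.4707·0.0000 + 0.5293·0.0000] = 0.0000
Node ud (S = 160.2): V_ud = e^(−0.06)·[0.4707·0.0000 + 0.5293·3.8088] = 1.8984
Node dd (S = 104.8): V_dd = e^(−0.06)·[0.4707·3.8088 + 0.5293·50.9519] = 27.0845
Node u (S = 188.5): V_u = e^(−0.06)·[0.4707·0.0000 + 0.5293·1.8984] = 0.9462
Node d (S = 123.2): V_d = e^(−0.06)·[0.4707·1.8984 + 0.5293·27.0845] = 14.3414
Node 0 (S = 145): V_0 = e^(−0.06)·[0.4707·0.9462 + 0.5293·14.3414] = 7.5677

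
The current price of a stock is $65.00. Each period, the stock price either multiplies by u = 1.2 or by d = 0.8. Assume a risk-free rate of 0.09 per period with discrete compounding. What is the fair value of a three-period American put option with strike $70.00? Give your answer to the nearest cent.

Risk-neutral probability p = (1 + 0.09 − 0.8)/(1.2 − 0.8) = 0.2900/0.4000 = 0.7250
Terminal stock prices: S_uuu = 112.3, S_uud = 74.88, S_udd = 49.92, S_ddd = 33.28
Terminal payoffs (K − S): max(-42.32, 0) = 0, max(-4.88, 0) = 0, max(20.08, 0) = 20.08, max(36.72, 0) = 36.72
Node uu (S = 93.6): continuation = 1/1.09·[0.7250·0.0000 + 0.2750·0.0000] = 0.0000; exercise value = 0.0000 ≤ continuation, so V_uu = 0.0000
Node ud (S = 62.4): continuation = 1/1.09·[0.7250·0.0000 + 0.2750·20.0800] = 5.0661; exercise value = 7.6000 > continuation, so V_ud = 7.6000 (exercise)
Node dd (S = 41.6): continuation = 1/1.09·[0.7250·20.0800 + 0.2750·36.7200] = 22.6202; exercise value = 28.4000 > continuation, so V_dd = 28.4000 (exercise)
Node u (S = 78): continuation = 1/1.09·[0.7250·0.0000 + 0.2750·7.6000] = 1.9174; exercise value = 0.0000 ≤ continuation, so V_u = 1.9174
Node d (S = 52): continuation = 1/1.09·[0.7250·7.6000 + 0.2750·28.4000] = 12.2202; exercise value = 18.0000 > continuation, so V_d = 18.0000 (exercise)
Node 0 (S = 65): continuation = 1/1.09·[0.7250·1.9174 + 0.2750·18.0000] = 5.8166; exercise value = 5.0000 ≤ continuation, so V_0 = 5.8166

$5.82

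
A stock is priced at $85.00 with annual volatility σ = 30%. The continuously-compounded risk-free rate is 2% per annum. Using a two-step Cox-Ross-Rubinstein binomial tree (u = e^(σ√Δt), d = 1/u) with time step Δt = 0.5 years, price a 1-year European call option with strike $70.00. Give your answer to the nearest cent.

$20.34

CRR parameters: u = e^(σ√Δt) = e^(0.3·√0.5) = 1.2363, d = 1/u = 0.8089
Per-period rate: rΔt = 0.02·0.5 = 0.01, so R = e^0.01 = 1.0101
Risk-neutral probability p = (e^0.01 − 0.8089)/(1.2363 − 0.8089) = 0.2012/0.4275 = 0.4707
Terminal stock prices: S_uu = 129.9, S_ud = 85, S_dd = 55.61
Terminal payoffs (S − K): max(59.92, 0) = 59.92, max(15, 0) = 15, max(-14.39, 0) = 0
Node u (S = 105.1): V_u = e^(−0.01)·[0.4707·59.9195 + 0.5293·15.0000] = 35.7830
Node d (S = 68.75): V_d = e^(−0.01)·[0.4707·15.0000 + 0.5293·0.0000] = 6.9899
Node 0 (S = 85): V_0 = e^(−0.01)·[0.4707·35.7830 + 0.5293·6.9899] = 20.3377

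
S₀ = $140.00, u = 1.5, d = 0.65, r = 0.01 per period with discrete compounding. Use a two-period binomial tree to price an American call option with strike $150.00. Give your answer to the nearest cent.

Risk-neutral probability p = (1 + 0.01 − 0.65)/(1.5 − 0.65) = 0.3600/0.8500 = 0.4235
Terminal stock prices: S_uu = 315, S_ud = 136.5, S_dd = 59.15
Terminal payoffs (S − K): max(165, 0) = 165, max(-13.5, 0) = 0, max(-90.85, 0) = 0
Node u (S = 210): continuation = 1/1.01·[0.4235·165.0000 + 0.5765·0.0000] = 69.1904; exercise value = 60.0000 ≤ continuation, so V_u = 69.1904
Node d (S = 91): continuation = 1/1.01·[0.4235·0.0000 + 0.5765·0.0000] = 0.0000; exercise value = 0.0000 ≤ continuation, so V_d = 0.0000
Node 0 (S = 140): continuation = 1/1.01·[0.4235·69.1904 + 0.5765·0.0000] = 29.0140; exercise value = 0.0000 ≤ continuation, so V_0 = 29.0140

$29.01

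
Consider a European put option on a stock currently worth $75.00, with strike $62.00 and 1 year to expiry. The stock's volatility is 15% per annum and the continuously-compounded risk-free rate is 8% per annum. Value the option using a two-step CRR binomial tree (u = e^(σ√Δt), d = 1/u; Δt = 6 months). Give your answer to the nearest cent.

CRR parameters: u = e^(σ√Δt) = e^(0.15·√0.5) = 1.1119, d = 1/u = 0.8994
Per-period rate: rΔt = 0.08·0.5 = 0.04, so R = e^0.04 = 1.0408
Risk-neutral probability p = (e^0.04 − 0.8994)/(1.1119 − 0.8994) = 0.1414/0.2125 = 0.6655
Terminal stock prices: S_uu = 92.72, S_ud = 75, S_dd = 60.66
Terminal payoffs (K − S): max(-30.72, 0) = 0, max(-13, 0) = 0, max(1.336, 0) = 1.336
Node u (S = 83.39): V_u = e^(−0.04)·[0.6655·0.0000 + 0.3345·0.0000] = 0.0000
Node d (S = 67.45): V_d = e^(−0.04)·[0.6655·0.0000 + 0.3345·1.3357] = 0.4292
Node 0 (S = 75): V_0 = e^(−0.04)·[0.6655·0.0000 + 0.3345·0.4292] = 0.1379

$0.14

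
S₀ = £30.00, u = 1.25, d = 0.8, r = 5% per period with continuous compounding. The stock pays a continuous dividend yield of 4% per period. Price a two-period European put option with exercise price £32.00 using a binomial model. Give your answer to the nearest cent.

Per-period risk-free factor R = e^0.05 = 1.0513; dividend-adjusted growth = e^(0.05−0.04) = 1.0101.
Risk-neutral probability p = (1.0101 − 0.8)/(1.25 − 0.8) = 0.2101/0.4500 = 0.4668
Terminal stock prices: S_uu = 46.88, S_ud = 30, S_dd = 19.2
Terminal payoffs (K − S): max(-14.88, 0) = 0, max(2, 0) = 2, max(12.8, 0) = 12.8
Node u (S = 37.5): V_u = e^(−0.05)·[0.4668·0.0000 + 0.5332·2.0000] = 1.0144
Node d (S = 24): V_d = e^(−0.05)·[0.4668·2.0000 + 0.5332·12.8000] = 7.3804
Node 0 (S = 30): V_0 = e^(−0.05)·[0.4668·1.0144 + 0.5332·7.3804] = 4.1939

£4.19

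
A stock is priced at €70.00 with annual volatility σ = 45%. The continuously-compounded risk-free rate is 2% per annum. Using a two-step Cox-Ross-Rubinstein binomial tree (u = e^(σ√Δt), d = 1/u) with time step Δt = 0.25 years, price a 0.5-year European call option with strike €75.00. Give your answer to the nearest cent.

CRR parameters: u = e^(σ√Δt) = e^(0.45·√0.25) = 1.2523, d = 1/u = 0.7985
Per-period rate: rΔt = 0.02·0.25 = 0.005, so R = e^0.005 = 1.0050
Risk-neutral probability p = (e^0.005 − 0.7985)/(1.2523 − 0.7985) = 0.2065/0.4538 = 0.4550
Terminal stock prices: S_uu = 109.8, S_ud = 70, S_dd = 44.63
Terminal payoffs (S − K): max(34.78, 0) = 34.78, max(-5, 0) = 0, max(-30.37, 0) = 0
Node u (S = 87.66): V_u = e^(−0.005)·[0.4550·34.7819 + 0.5450·0.0000] = 15.7479
Node d (S = 55.9): V_d = e^(−0.005)·[0.4550·0.0000 + 0.5450·0.0000] = 0.0000
Node 0 (S = 70): V_0 = e^(−0.005)·[0.4550·15.7479 + 0.5450·0.0000] = 7.1301

€7.13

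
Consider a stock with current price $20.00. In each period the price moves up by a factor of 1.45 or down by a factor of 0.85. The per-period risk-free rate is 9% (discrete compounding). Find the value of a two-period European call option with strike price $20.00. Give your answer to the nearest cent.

$4.85

Risk-neutral probability p = (1 + 0.09 − 0.85)/(1.45 − 0.85) = 0.2400/0.6000 = 0.4000
Terminal stock prices: S_uu = 42.05, S_ud = 24.65, S_dd = 14.45
Terminal payoffs (S − K): max(22.05, 0) = 22.05, max(4.65, 0) = 4.65, max(-5.55, 0) = 0
Node u (S = 29): V_u = 1/1.09·[0.4000·22.0500 + 0.6000·4.6500] = 10.6514
Node d (S = 17): V_d = 1/1.09·[0.4000·4.6500 + 0.6000·0.0000] = 1.7064
Node 0 (S = 20): V_0 = 1/1.09·[0.4000·10.6514 + 0.6000·1.7064] = 4.8481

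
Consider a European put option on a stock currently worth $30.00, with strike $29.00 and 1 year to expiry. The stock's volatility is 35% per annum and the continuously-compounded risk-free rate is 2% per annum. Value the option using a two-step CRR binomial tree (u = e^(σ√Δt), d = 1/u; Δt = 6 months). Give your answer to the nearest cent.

$3.08

CRR parameters: u = e^(σ√Δt) = e^(0.35·√0.5) = 1.2808, d = 1/u = 0.7808
Per-period rate: rΔt = 0.02·0.5 = 0.01, so R = e^0.01 = 1.0101
Risk-neutral probability p = (e^0.01 − 0.7808)/(1.2808 − 0.7808) = 0.2293/0.5000 = 0.4585
Terminal stock prices: S_uu = 49.21, S_ud = 30, S_dd = 18.29
Terminal payoffs (K − S): max(-20.21, 0) = 0, max(-1, 0) = 0, max(10.71, 0) = 10.71
Node u (S = 38.42): V_u = e^(−0.01)·[0.4585·0.0000 + 0.5415·0.0000] = 0.0000
Node d (S = 23.42): V_d = e^(−0.01)·[0.4585·0.0000 + 0.5415·10.7124] = 5.7426
Node 0 (S = 30): V_0 = e^(−0.01)·[0.4585·0.0000 + 0.5415·5.7426] = 3.0785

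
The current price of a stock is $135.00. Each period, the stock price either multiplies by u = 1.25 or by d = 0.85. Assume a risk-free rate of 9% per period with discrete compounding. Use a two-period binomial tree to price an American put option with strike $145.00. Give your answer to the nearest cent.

$11.42

Risk-neutral probability p = (1 + 0.09 − 0.85)/(1.25 − 0.85) = 0.2400/0.4000 = 0.6000
Terminal stock prices: S_uu = 210.9, S_ud = 143.4, S_dd = 97.54
Terminal payoffs (K − S): max(-65.94, 0) = 0, max(1.562, 0) = 1.562, max(47.46, 0) = 47.46
Node u (S = 168.8): continuation = 1/1.09·[0.6000·0.0000 + 0.4000·1.5625] = 0.5734; exercise value = 0.0000 ≤ continuation, so V_u = 0.5734
Node d (S = 114.8): continuation = 1/1.09·[0.6000·1.5625 + 0.4000·47.4625] = 18.2775; exercise value = 30.2500 > continuation, so V_d = 30.2500 (exercise)
Node 0 (S = 135): continuation = 1/1.09·[0.6000·0.5734 + 0.4000·30.2500] = 11.4165; exercise value = 10.0000 ≤ continuation, so V_0 = 11.4165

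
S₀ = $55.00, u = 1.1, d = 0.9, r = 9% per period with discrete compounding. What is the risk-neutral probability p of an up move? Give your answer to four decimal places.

p = 0.9500

Risk-neutral probability p = (1 + 0.09 − 0.9)/(1.1 − 0.9) = 0.1900/0.2000 = 0.9500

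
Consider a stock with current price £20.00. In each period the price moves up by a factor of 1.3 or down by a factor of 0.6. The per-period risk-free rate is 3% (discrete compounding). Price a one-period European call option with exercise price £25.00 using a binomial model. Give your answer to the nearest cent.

£0.60

Risk-neutral probability p = (1 + 0.03 − 0.6)/(1.3 − 0.6) = 0.4300/0.7000 = 0.6143
Terminal stock prices: S_u = 26, S_d = 12
Terminal payoffs (S − K): max(1, 0) = 1, max(-13, 0) = 0
Node 0 (S = 20): V_0 = 1/1.03·[0.6143·1.0000 + 0.3857·0.0000] = 0.5964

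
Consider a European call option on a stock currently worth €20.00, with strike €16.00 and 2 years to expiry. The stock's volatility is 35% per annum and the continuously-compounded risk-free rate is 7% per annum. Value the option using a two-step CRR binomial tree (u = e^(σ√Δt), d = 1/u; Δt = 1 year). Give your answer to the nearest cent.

€7.33

CRR parameters: u = e^(σ√Δt) = e^(0.35·√1) = 1.4191, d = 1/u = 0.7047
Per-period rate: rΔt = 0.07·1 = 0.07, so R = e^0.07 = 1.0725
Risk-neutral probability p = (e^0.07 − 0.7047)/(1.4191 − 0.7047) = 0.3678/0.7144 = 0.5149
Terminal stock prices: S_uu = 40.28, S_ud = 20, S_dd = 9.932
Terminal payoffs (S − K): max(24.28, 0) = 24.28, max(4, 0) = 4, max(-6.068, 0) = 0
Node u (S = 28.38): V_u = e^(−0.07)·[0.5149·24.2751 + 0.4851·4.0000] = 13.4630
Node d (S = 14.09): V_d = e^(−0.07)·[0.5149·4.0000 + 0.4851·0.0000] = 1.9203
Node 0 (S = 20): V_0 = e^(−0.07)·[0.5149·13.4630 + 0.4851·1.9203] = 7.3318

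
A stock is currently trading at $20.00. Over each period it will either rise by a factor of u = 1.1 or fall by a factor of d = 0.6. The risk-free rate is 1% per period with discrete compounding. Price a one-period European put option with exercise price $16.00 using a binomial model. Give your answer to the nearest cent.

Risk-neutral probability p = (1 + 0.01 − 0.6)/(1.1 − 0.6) = 0.4100/0.5000 = 0.8200
Terminal stock prices: S_u = 22, S_d = 12
Terminal payoffs (K − S): max(-6, 0) = 0, max(4, 0) = 4
Node 0 (S = 20): V_0 = 1/1.01·[0.8200·0.0000 + 0.1800·4.0000] = 0.7129

$0.71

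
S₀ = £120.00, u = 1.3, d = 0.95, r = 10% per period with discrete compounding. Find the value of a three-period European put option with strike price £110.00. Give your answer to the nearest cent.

Risk-neutral probability p = (1 + 0.1 − 0.95)/(1.3 − 0.95) = 0.1500/0.3500 = 0.4286
Terminal stock prices: S_uuu = 263.6, S_uud = 192.7, S_udd = 140.8, S_ddd = 102.9
Terminal payoffs (K − S): max(-153.6, 0) = 0, max(-82.66, 0) = 0, max(-30.79, 0) = 0, max(7.115, 0) = 7.115
Node uu (S = 202.8): V_uu = 1/1.1·[0.4286·0.0000 + 0.5714·0.0000] = 0.0000
Node ud (S = 148.2): V_ud = 1/1.1·[0.4286·0.0000 + 0.5714·0.0000] = 0.0000
Node dd (S = 108.3): V_dd = 1/1.1·[0.4286·0.0000 + 0.5714·7.1150] = 3.6961
Node u (S = 156): V_u = 1/1.1·[0.4286·0.0000 + 0.5714·0.0000] = 0.0000
Node d (S = 114): V_d = 1/1.1·[0.4286·0.0000 + 0.5714·3.6961] = 1.9201
Node 0 (S = 120): V_0 = 1/1.1·[0.4286·0.0000 + 0.5714·1.9201] = 0.9974

£1.00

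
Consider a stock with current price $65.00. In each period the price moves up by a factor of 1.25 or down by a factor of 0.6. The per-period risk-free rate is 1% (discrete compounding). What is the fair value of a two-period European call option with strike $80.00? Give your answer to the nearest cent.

$8.41

Risk-neutral probability p = (1 + 0.01 − 0.6)/(1.25 − 0.6) = 0.4100/0.6500 = 0.6308
Terminal stock prices: S_uu = 101.6, S_ud = 48.75, S_dd = 23.4
Terminal payoffs (S − K): max(21.56, 0) = 21.56, max(-31.25, 0) = 0, max(-56.6, 0) = 0
Node u (S = 81.25): V_u = 1/1.01·[0.6308·21.5625 + 0.3692·0.0000] = 13.4663
Node d (S = 39): V_d = 1/1.01·[0.6308·0.0000 + 0.3692·0.0000] = 0.0000
Node 0 (S = 65): V_0 = 1/1.01·[0.6308·13.4663 + 0.3692·0.0000] = 8.4100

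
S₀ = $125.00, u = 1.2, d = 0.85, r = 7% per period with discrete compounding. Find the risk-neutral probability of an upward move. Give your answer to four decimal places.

p = 0.6286

Risk-neutral probability p = (1 + 0.07 − 0.85)/(1.2 − 0.85) = 0.2200/0.3500 = 0.6286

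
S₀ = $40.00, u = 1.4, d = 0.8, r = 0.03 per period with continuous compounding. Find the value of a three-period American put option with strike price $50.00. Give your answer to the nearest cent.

$12.64

Risk-neutral probability p = (e^0.03 − 0.8)/(1.4 − 0.8) = 0.2305/0.6000 = 0.3841
Terminal stock prices: S_uuu = 109.8, S_uud = 62.72, S_udd = 35.84, S_ddd = 20.48
Terminal payoffs (K − S): max(-59.76, 0) = 0, max(-12.72, 0) = 0, max(14.16, 0) = 14.16, max(29.52, 0) = 29.52
Node uu (S = 78.4): continuation = e^(−0.03)·[0.3841·0.0000 + 0.6159·0.0000] = 0.0000; exercise value = 0.0000 ≤ continuation, so V_uu = 0.0000
Node ud (S = 44.8): continuation = e^(−0.03)·[0.3841·0.0000 + 0.6159·14.1600] = 8.4635; exercise value = 5.2000 ≤ continuation, so V_ud = 8.4635
Node dd (S = 25.6): continuation = e^(−0.03)·[0.3841·14.1600 + 0.6159·29.5200] = 22.9223; exercise value = 24.4000 > continuation, so V_dd = 24.4000 (exercise)
Node u (S = 56): continuation = e^(−0.03)·[0.3841·0.0000 + 0.6159·8.4635] = 5.0587; exercise value = 0.0000 ≤ continuation, so V_u = 5.0587
Node d (S = 32): continuation = e^(−0.03)·[0.3841·8.4635 + 0.6159·24.4000] = 17.7387; exercise value = 18.0000 > continuation, so V_d = 18.0000 (exercise)
Node 0 (S = 40): continuation = e^(−0.03)·[0.3841·5.0587 + 0.6159·18.0000] = 12.6443; exercise value = 10.0000 ≤ continuation, so V_0 = 12.6443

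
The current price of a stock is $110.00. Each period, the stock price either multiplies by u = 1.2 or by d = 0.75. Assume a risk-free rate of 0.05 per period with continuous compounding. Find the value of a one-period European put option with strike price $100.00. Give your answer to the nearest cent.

$5.50

Risk-neutral probability p = (e^0.05 − 0.75)/(1.2 − 0.75) = 0.3013/0.4500 = 0.6695
Terminal stock prices: S_u = 132, S_d = 82.5
Terminal payoffs (K − S): max(-32, 0) = 0, max(17.5, 0) = 17.5
Node 0 (S = 110): V_0 = e^(−0.05)·[0.6695·0.0000 + 0.3305·17.5000] = 5.5018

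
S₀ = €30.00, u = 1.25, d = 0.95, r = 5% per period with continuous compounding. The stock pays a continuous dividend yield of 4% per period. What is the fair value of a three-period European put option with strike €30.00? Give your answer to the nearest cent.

€1.88

Per-period risk-free factor R = e^0.05 = 1.0513; dividend-adjusted growth = e^(0.05−0.04) = 1.0101.
Risk-neutral probability p = (1.0101 − 0.95)/(1.25 − 0.95) = 0.0601/0.3000 = 0.2002
Terminal stock prices: S_uuu = 58.59, S_uud = 44.53, S_udd = 33.84, S_ddd = 25.72
Terminal payoffs (K − S): max(-28.59, 0) = 0, max(-14.53, 0) = 0, max(-3.844, 0) = 0, max(4.279, 0) = 4.279
Node uu (S = 46.88): V_uu = e^(−0.05)·[0.2002·0.0000 + 0.7998·0.0000] = 0.0000
Node ud (S = 35.62): V_ud = e^(−0.05)·[0.2002·0.0000 + 0.7998·0.0000] = 0.0000
Node dd (S = 27.07): V_dd = e^(−0.05)·[0.2002·0.0000 + 0.7998·4.2788] = 3.2554
Node u (S = 37.5): V_u = e^(−0.05)·[0.2002·0.0000 + 0.7998·0.0000] = 0.0000
Node d (S = 28.5): V_d = e^(−0.05)·[0.2002·0.0000 + 0.7998·3.2554] = 2.4768
Node 0 (S = 30): V_0 = e^(−0.05)·[0.2002·0.0000 + 0.7998·2.4768] = 1.8844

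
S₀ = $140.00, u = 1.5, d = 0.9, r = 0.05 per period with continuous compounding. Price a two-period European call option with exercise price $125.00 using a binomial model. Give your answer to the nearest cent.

$32.77

Risk-neutral probability p = (e^0.05 − 0.9)/(1.5 − 0.9) = 0.1513/0.6000 = 0.2521
Terminal stock prices: S_uu = 315, S_ud = 189, S_dd = 113.4
Terminal payoffs (S − K): max(190, 0) = 190, max(64, 0) = 64, max(-11.6, 0) = 0
Node u (S = 210): V_u = e^(−0.05)·[0.2521·190.0000 + 0.7479·64.0000] = 91.0963
Node d (S = 126): V_d = e^(−0.05)·[0.2521·64.0000 + 0.7479·0.0000] = 15.3486
Node 0 (S = 140): V_0 = e^(−0.05)·[0.2521·91.0963 + 0.7479·15.3486] = 32.7661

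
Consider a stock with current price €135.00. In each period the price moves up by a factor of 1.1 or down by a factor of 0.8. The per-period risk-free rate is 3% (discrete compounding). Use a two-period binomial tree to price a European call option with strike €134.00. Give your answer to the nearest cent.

€16.26

Risk-neutral probability p = (1 + 0.03 − 0.8)/(1.1 − 0.8) = 0.2300/0.3000 = 0.7667
Terminal stock prices: S_uu = 163.4, S_ud = 118.8, S_dd = 86.4
Terminal payoffs (S − K): max(29.35, 0) = 29.35, max(-15.2, 0) = 0, max(-47.6, 0) = 0
Node u (S = 148.5): V_u = 1/1.03·[0.7667·29.3500 + 0.2333·0.0000] = 21.8463
Node d (S = 108): V_d = 1/1.03·[0.7667·0.0000 + 0.2333·0.0000] = 0.0000
Node 0 (S = 135): V_0 = 1/1.03·[0.7667·21.8463 + 0.2333·0.0000] = 16.2610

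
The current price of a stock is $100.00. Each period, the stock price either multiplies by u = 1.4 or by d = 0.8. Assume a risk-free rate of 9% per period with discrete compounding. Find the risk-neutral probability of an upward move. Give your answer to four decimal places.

Risk-neutral probability p = (1 + 0.09 − 0.8)/(1.4 − 0.8) = 0.2900/0.6000 = 0.4833

p = 0.4833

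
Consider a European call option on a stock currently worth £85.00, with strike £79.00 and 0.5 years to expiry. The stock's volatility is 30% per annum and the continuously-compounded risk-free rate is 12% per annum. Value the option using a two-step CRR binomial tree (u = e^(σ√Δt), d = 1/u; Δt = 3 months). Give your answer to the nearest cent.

CRR parameters: u = e^(σ√Δt) = e^(0.3·√0.25) = 1.1618, d = 1/u = 0.8607
Per-period rate: rΔt = 0.12·0.25 = 0.03, so R = e^0.03 = 1.0305
Risk-neutral probability p = (e^0.03 − 0.8607)/(1.1618 − 0.8607) = 0.1697/0.3011 = 0.5637
Terminal stock prices: S_uu = 114.7, S_ud = 85, S_dd = 62.97
Terminal payoffs (S − K): max(35.74, 0) = 35.74, max(6, 0) = 6, max(-16.03, 0) = 0
Node u (S = 98.76): V_u = e^(−0.03)·[0.5637·35.7380 + 0.4363·6.0000] = 22.0907
Node d (S = 73.16): V_d = e^(−0.03)·[0.5637·6.0000 + 0.4363·0.0000] = 3.2823
Node 0 (S = 85): V_0 = e^(−0.03)·[0.5637·22.0907 + 0.4363·3.2823] = 13.4743

£13.47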